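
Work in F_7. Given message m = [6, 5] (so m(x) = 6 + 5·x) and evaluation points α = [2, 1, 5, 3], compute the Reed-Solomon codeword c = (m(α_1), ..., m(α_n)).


c = [2, 4, 3, 0]

Message polynomial: m(x) = 6 + 5·x (mod 7).
For each evaluation point α_i, compute m(α_i) mod 7:
  α_1 = 2: Horner steps 5 → 2, so m(2) = 2.
  α_2 = 1: Horner steps 5 → 4, so m(1) = 4.
  α_3 = 5: Horner steps 5 → 3, so m(5) = 3.
  α_4 = 3: Horner steps 5 → 0, so m(3) = 0.
Codeword c = [2, 4, 3, 0] ∈ F_7^4.


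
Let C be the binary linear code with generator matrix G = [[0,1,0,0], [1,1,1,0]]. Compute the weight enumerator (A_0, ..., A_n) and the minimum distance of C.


Weight distribution: A_0 = 1, A_1 = 1, A_2 = 1, A_3 = 1. Minimum distance d = 1.

Enumerate all 2^2 = 4 messages m ∈ F_2^2.
For each, compute codeword c = mG in F_2^4, then tally its weight.
  m = 00 → c = 0000, weight = 0.
  m = 10 → c = 0100, weight = 1.
  m = 01 → c = 1110, weight = 3.
  m = 11 → c = 1010, weight = 2.
Tally weights:
  weight 0: 1 codewords.
  weight 1: 1 codewords.
  weight 2: 1 codewords.
  weight 3: 1 codewords.
Minimum distance d = smallest w > 0 with A_w > 0 = 1.
Sanity: Σ A_w = 4 = 2^2 = 4 ✓.


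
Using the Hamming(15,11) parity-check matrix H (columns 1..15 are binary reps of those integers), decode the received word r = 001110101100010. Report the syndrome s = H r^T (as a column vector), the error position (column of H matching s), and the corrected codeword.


s = (1, 0, 0, 0)^T, error position = 8, corrected codeword c = 001110111100010

Compute s = H r^T mod 2 one row at a time:
  s_1 = 0 + 1 + 1 + 0 + 0 + 0 + 1 + 0 = 3 ≡ 1 (mod 2).
  s_2 = 1 + 1 + 0 + 1 + 0 + 0 + 1 + 0 = 4 ≡ 0 (mod 2).
  s_3 = 0 + 1 + 0 + 1 + 1 + 0 + 1 + 0 = 4 ≡ 0 (mod 2).
  s_4 = 0 + 1 + 1 + 1 + 1 + 0 + 0 + 0 = 4 ≡ 0 (mod 2).
s = (1, 0, 0, 0)^T — this equals column 8 of H (binary 1000), so error is at position 8.
Correct: flip bit 8 of r = 001110101100010 to get c = 001110111100010.


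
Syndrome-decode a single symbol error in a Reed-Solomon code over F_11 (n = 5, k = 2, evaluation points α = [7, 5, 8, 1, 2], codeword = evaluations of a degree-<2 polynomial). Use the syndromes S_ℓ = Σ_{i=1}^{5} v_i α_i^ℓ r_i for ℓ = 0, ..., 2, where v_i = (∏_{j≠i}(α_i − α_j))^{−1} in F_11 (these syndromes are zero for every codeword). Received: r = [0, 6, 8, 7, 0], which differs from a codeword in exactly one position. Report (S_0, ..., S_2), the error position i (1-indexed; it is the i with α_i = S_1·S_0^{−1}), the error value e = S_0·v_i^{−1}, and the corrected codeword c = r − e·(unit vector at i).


S = (2, 4, 8), error at position 5, error magnitude e = 7, c = [0, 6, 8, 7, 4].

Step 1: column multipliers v_i = (∏_{j≠i}(α_i − α_j))^{−1} mod 11.
  i = 1 (α = 7): (7−5)(7−8)(7−1)(7−2) = 2·(−1)·6·5 = −60 ≡ 6, so v_1 = 6^{−1} = 2 (mod 11).
  i = 2 (α = 5): (5−7)(5−8)(5−1)(5−2) = (−2)·(−3)·4·3 = 72 ≡ 6, so v_2 = 6^{−1} = 2 (mod 11).
  i = 3 (α = 8): (8−7)(8−5)(8−1)(8−2) = 1·3·7·6 = 126 ≡ 5, so v_3 = 5^{−1} = 9 (mod 11).
  i = 4 (α = 1): (1−7)(1−5)(1−8)(1−2) = (−6)·(−4)·(−7)·(−1) = 168 ≡ 3, so v_4 = 3^{−1} = 4 (mod 11).
  i = 5 (α = 2): (2−7)(2−5)(2−8)(2−1) = (−5)·(−3)·(−6)·1 = −90 ≡ 9, so v_5 = 9^{−1} = 5 (mod 11).
  v = [2, 2, 9, 4, 5].
Step 2: syndromes of r = [0, 6, 8, 7, 0] (all sums mod 11).
  S_0 = Σ v_i r_i = 2·0 + 2·6 + 9·8 + 4·7 + 5·0 = 112 ≡ 2.
  S_1 = Σ v_i α_i r_i = 2·7·0 + 2·5·6 + 9·8·8 + 4·1·7 + 5·2·0 = 664 ≡ 4.
  α_i^2 mod 11 = [5, 3, 9, 1, 4].
  S_2 = Σ v_i α_i^2 r_i = 2·5·0 + 2·3·6 + 9·9·8 + 4·1·7 + 5·4·0 = 712 ≡ 8.
  S = (2, 4, 8) ≠ 0, so r is not a codeword (an error is present).
Step 3: locate the error. For a single error e at position i, S_ℓ = v_i·e·α_i^ℓ, so α_err = S_1/S_0.
  S_0^{−1} = 2^{−1} = 6 (mod 11), so α_err = 4·6 = 24 ≡ 2 = α_5. Error position i = 5.
  Consistency check: S_2/S_1 = 8·3 = 24 ≡ 2 = α_err ✓ (single-error assumption holds).
Step 4: error magnitude e = S_0/v_5 = S_0·∏_{j≠5}(α_5 − α_j) = 2·9 = 18 ≡ 7 (mod 11).
Step 5: correct position 5: c_5 = r_5 − e = 0 − 7 ≡ 4 (mod 11). Hence c = [0, 6, 8, 7, 4].
  Check: interpolating c through the α_i gives m(x) = 10 + 8·x (degree < 2) with m(α_i) = c_i for every i, so c is indeed a codeword.


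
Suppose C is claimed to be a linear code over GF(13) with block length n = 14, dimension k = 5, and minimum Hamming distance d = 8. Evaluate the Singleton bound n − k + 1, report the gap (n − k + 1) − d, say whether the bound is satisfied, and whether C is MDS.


Singleton RHS = n − k + 1 = 10, slack = 2, bound satisfied, not MDS.

Singleton bound: d ≤ n − k + 1.
Here n = 14, k = 5, so n − k + 1 = 10.
Given d = 8, check d ≤ 10: YES.
Slack = (n − k + 1) − d = 2.
The code is NOT MDS (slack = 2 > 0).
Description: the claimed parameters are [14, 5, 8]_13; such a code would be non-MDS.


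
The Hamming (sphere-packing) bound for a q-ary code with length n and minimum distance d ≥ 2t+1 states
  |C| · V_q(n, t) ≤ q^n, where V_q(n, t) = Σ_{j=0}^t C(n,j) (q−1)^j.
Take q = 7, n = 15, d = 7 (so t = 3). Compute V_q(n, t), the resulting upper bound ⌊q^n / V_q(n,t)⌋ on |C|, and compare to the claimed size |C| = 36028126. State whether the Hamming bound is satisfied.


V_q(n, t) = 102151, q^n = 4747561509943, Hamming bound = 46475918, |C| = 36028126 ≤ bound (satisfied).

Step 1: Compute V_q(n, t) = Σ_{j=0}^3 C(n, j) (q−1)^j.
  j = 0: C(15,0)·(6)^0 = 1·1 = 1.
  j = 1: C(15,1)·(6)^1 = 15·6 = 90.
  j = 2: C(15,2)·(6)^2 = 105·36 = 3780.
  j = 3: C(15,3)·(6)^3 = 455·216 = 98280.
  V_q(n, t) = 1 + 90 + 3780 + 98280 = 102151.
Step 2: q^n = 7^15 = 4747561509943.
Step 3: Hamming bound ⌊q^n / V_q(n,t)⌋ = ⌊4747561509943/102151⌋ = 46475918.
Step 4: Compare |C| = 36028126 to 46475918: satisfied.
The claimed |C| lies below the Hamming bound.


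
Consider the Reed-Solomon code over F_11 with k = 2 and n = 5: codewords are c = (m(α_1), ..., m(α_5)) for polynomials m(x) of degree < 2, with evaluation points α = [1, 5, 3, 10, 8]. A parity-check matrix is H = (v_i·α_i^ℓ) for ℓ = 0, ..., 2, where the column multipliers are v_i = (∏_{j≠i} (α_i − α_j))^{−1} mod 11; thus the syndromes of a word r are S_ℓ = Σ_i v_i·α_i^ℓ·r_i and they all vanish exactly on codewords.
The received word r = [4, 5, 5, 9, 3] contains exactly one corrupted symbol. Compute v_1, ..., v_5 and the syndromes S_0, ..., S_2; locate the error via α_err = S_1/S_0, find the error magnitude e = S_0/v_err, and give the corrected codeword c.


S = (2, 6, 7), error at position 3, error magnitude e = 6, c = [4, 5, 10, 9, 3].

Step 1: column multipliers v_i = (∏_{j≠i}(α_i − α_j))^{−1} mod 11.
  i = 1 (α = 1): (1−5)(1−3)(1−10)(1−8) = (−4)·(−2)·(−9)·(−7) = 504 ≡ 9, so v_1 = 9^{−1} = 5 (mod 11).
  i = 2 (α = 5): (5−1)(5−3)(5−10)(5−8) = 4·2·(−5)·(−3) = 120 ≡ 10, so v_2 = 10^{−1} = 10 (mod 11).
  i = 3 (α = 3): (3−1)(3−5)(3−10)(3−8) = 2·(−2)·(−7)·(−5) = −140 ≡ 3, so v_3 = 3^{−1} = 4 (mod 11).
  i = 4 (α = 10): (10−1)(10−5)(10−3)(10−8) = 9·5·7·2 = 630 ≡ 3, so v_4 = 3^{−1} = 4 (mod 11).
  i = 5 (α = 8): (8−1)(8−5)(8−3)(8−10) = 7·3·5·(−2) = −210 ≡ 10, so v_5 = 10^{−1} = 10 (mod 11).
  v = [5, 10, 4, 4, 10].
Step 2: syndromes of r = [4, 5, 5, 9, 3] (all sums mod 11).
  S_0 = Σ v_i r_i = 5·4 + 10·5 + 4·5 + 4·9 + 10·3 = 156 ≡ 2.
  S_1 = Σ v_i α_i r_i = 5·1·4 + 10·5·5 + 4·3·5 + 4·10·9 + 10·8·3 = 930 ≡ 6.
  α_i^2 mod 11 = [1, 3, 9, 1, 9].
  S_2 = Σ v_i α_i^2 r_i = 5·1·4 + 10·3·5 + 4·9·5 + 4·1·9 + 10·9·3 = 656 ≡ 7.
  S = (2, 6, 7) ≠ 0, so r is not a codeword (an error is present).
Step 3: locate the error. For a single error e at position i, S_ℓ = v_i·e·α_i^ℓ, so α_err = S_1/S_0.
  S_0^{−1} = 2^{−1} = 6 (mod 11), so α_err = 6·6 = 36 ≡ 3 = α_3. Error position i = 3.
  Consistency check: S_2/S_1 = 7·2 = 14 ≡ 3 = α_err ✓ (single-error assumption holds).
Step 4: error magnitude e = S_0/v_3 = S_0·∏_{j≠3}(α_3 − α_j) = 2·3 = 6 ≡ 6 (mod 11).
Step 5: correct position 3: c_3 = r_3 − e = 5 − 6 ≡ 10 (mod 11). Hence c = [4, 5, 10, 9, 3].
  Check: interpolating c through the α_i gives m(x) = 1 + 3·x (degree < 2) with m(α_i) = c_i for every i, so c is indeed a codeword.


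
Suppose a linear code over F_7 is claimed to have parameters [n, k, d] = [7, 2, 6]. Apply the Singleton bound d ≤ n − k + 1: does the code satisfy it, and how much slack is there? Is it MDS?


Singleton RHS = n − k + 1 = 6, slack = 0, bound satisfied, MDS.

Singleton bound: d ≤ n − k + 1.
Here n = 7, k = 2, so n − k + 1 = 6.
Given d = 6, check d ≤ 6: YES.
Slack = (n − k + 1) − d = 0.
The code is MDS (slack = 0).
Description: the claimed parameters are [7, 2, 6]_7; such a code would be MDS (meets Singleton bound).


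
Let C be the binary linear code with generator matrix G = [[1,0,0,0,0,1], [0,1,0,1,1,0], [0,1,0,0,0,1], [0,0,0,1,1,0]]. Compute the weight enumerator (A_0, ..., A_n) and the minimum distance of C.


Weight distribution: A_0 = 1, A_1 = 3, A_2 = 4, A_3 = 4, A_4 = 3, A_5 = 1. Minimum distance d = 1.

Enumerate all 2^4 = 16 messages m ∈ F_2^4.
For each, compute codeword c = mG in F_2^6, then tally its weight.
  m = 0000 → c = 000000, weight = 0.
  m = 1000 → c = 100001, weight = 2.
  m = 0100 → c = 010110, weight = 3.
  m = 1100 → c = 110111, weight = 5.
  m = 0010 → c = 010001, weight = 2.
  m = 1010 → c = 110000, weight = 2.
  m = 0110 → c = 000111, weight = 3.
  m = 1110 → c = 100110, weight = 3.
  m = 0001 → c = 000110, weight = 2.
  m = 1001 → c = 100111, weight = 4.
  m = 0101 → c = 010000, weight = 1.
  m = 1101 → c = 110001, weight = 3.
  m = 0011 → c = 010111, weight = 4.
  m = 1011 → c = 110110, weight = 4.
  m = 0111 → c = 000001, weight = 1.
  m = 1111 → c = 100000, weight = 1.
Tally weights:
  weight 0: 1 codewords.
  weight 1: 3 codewords.
  weight 2: 4 codewords.
  weight 3: 4 codewords.
  weight 4: 3 codewords.
  weight 5: 1 codewords.
Minimum distance d = smallest w > 0 with A_w > 0 = 1.
Sanity: Σ A_w = 16 = 2^4 = 16 ✓.


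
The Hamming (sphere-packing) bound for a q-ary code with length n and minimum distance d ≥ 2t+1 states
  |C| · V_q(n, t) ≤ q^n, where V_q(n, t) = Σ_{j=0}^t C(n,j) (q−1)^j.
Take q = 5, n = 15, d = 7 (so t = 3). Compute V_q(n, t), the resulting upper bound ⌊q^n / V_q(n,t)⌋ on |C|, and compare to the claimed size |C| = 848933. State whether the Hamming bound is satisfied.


V_q(n, t) = 30861, q^n = 30517578125, Hamming bound = 988871, |C| = 848933 ≤ bound (satisfied).

Step 1: Compute V_q(n, t) = Σ_{j=0}^3 C(n, j) (q−1)^j.
  j = 0: C(15,0)·(4)^0 = 1·1 = 1.
  j = 1: C(15,1)·(4)^1 = 15·4 = 60.
  j = 2: C(15,2)·(4)^2 = 105·16 = 1680.
  j = 3: C(15,3)·(4)^3 = 455·64 = 29120.
  V_q(n, t) = 1 + 60 + 1680 + 29120 = 30861.
Step 2: q^n = 5^15 = 30517578125.
Step 3: Hamming bound ⌊q^n / V_q(n,t)⌋ = ⌊30517578125/30861⌋ = 988871.
Step 4: Compare |C| = 848933 to 988871: satisfied.
The claimed |C| lies below the Hamming bound.


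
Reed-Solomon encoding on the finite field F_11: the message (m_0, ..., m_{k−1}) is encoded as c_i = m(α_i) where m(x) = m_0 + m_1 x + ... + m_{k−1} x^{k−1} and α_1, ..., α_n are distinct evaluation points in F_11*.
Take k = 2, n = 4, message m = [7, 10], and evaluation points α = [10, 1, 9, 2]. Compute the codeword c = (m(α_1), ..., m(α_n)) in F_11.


c = [8, 6, 9, 5]

Message polynomial: m(x) = 7 + 10·x (mod 11).
For each evaluation point α_i, compute m(α_i) mod 11:
  α_1 = 10: Horner steps 10 → 8, so m(10) = 8.
  α_2 = 1: Horner steps 10 → 6, so m(1) = 6.
  α_3 = 9: Horner steps 10 → 9, so m(9) = 9.
  α_4 = 2: Horner steps 10 → 5, so m(2) = 5.
Codeword c = [8, 6, 9, 5] ∈ F_11^4.


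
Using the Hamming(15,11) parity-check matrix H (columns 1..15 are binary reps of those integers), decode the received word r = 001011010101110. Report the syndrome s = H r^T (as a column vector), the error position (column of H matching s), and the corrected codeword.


s = (1, 1, 0, 1)^T, error position = 13, corrected codeword c = 001011010101010

Compute s = H r^T mod 2 one row at a time:
  s_1 = 1 + 0 + 1 + 0 + 1 + 1 + 1 + 0 = 5 ≡ 1 (mod 2).
  s_2 = 0 + 1 + 1 + 0 + 1 + 1 + 1 + 0 = 5 ≡ 1 (mod 2).
  s_3 = 0 + 1 + 1 + 0 + 1 + 0 + 1 + 0 = 4 ≡ 0 (mod 2).
  s_4 = 0 + 1 + 1 + 0 + 0 + 0 + 1 + 0 = 3 ≡ 1 (mod 2).
s = (1, 1, 0, 1)^T — this equals column 13 of H (binary 1101), so error is at position 13.
Correct: flip bit 13 of r = 001011010101110 to get c = 001011010101010.


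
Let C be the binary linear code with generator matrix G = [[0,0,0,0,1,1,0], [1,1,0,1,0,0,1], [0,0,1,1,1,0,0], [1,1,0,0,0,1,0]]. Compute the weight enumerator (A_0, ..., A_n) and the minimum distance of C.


Weight distribution: A_0 = 1, A_2 = 2, A_3 = 6, A_4 = 3, A_5 = 2, A_6 = 2. Minimum distance d = 2.

Enumerate all 2^4 = 16 messages m ∈ F_2^4.
For each, compute codeword c = mG in F_2^7, then tally its weight.
  m = 0000 → c = 0000000, weight = 0.
  m = 1000 → c = 0000110, weight = 2.
  m = 0100 → c = 1101001, weight = 4.
  m = 1100 → c = 1101111, weight = 6.
  m = 0010 → c = 0011100, weight = 3.
  m = 1010 → c = 0011010, weight = 3.
  m = 0110 → c = 1110101, weight = 5.
  m = 1110 → c = 1110011, weight = 5.
  m = 0001 → c = 1100010, weight = 3.
  m = 1001 → c = 1100100, weight = 3.
  m = 0101 → c = 0001011, weight = 3.
  m = 1101 → c = 0001101, weight = 3.
  m = 0011 → c = 1111110, weight = 6.
  m = 1011 → c = 1111000, weight = 4.
  m = 0111 → c = 0010111, weight = 4.
  m = 1111 → c = 0010001, weight = 2.
Tally weights:
  weight 0: 1 codewords.
  weight 2: 2 codewords.
  weight 3: 6 codewords.
  weight 4: 3 codewords.
  weight 5: 2 codewords.
  weight 6: 2 codewords.
Minimum distance d = smallest w > 0 with A_w > 0 = 2.
Sanity: Σ A_w = 16 = 2^4 = 16 ✓.


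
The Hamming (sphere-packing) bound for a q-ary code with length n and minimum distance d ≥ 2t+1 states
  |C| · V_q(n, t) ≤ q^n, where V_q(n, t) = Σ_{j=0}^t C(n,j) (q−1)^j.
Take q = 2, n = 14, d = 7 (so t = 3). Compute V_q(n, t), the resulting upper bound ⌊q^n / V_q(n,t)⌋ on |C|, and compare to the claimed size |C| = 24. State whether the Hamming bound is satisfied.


V_q(n, t) = 470, q^n = 16384, Hamming bound = 34, |C| = 24 ≤ bound (satisfied).

Step 1: Compute V_q(n, t) = Σ_{j=0}^3 C(n, j) (q−1)^j.
  j = 0: C(14,0)·(1)^0 = 1·1 = 1.
  j = 1: C(14,1)·(1)^1 = 14·1 = 14.
  j = 2: C(14,2)·(1)^2 = 91·1 = 91.
  j = 3: C(14,3)·(1)^3 = 364·1 = 364.
  V_q(n, t) = 1 + 14 + 91 + 364 = 470.
Step 2: q^n = 2^14 = 16384.
Step 3: Hamming bound ⌊q^n / V_q(n,t)⌋ = ⌊16384/470⌋ = 34.
Step 4: Compare |C| = 24 to 34: satisfied.
The claimed |C| lies below the Hamming bound.


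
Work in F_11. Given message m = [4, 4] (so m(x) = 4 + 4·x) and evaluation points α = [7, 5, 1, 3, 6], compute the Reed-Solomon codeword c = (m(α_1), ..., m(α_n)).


c = [10, 2, 8, 5, 6]

Message polynomial: m(x) = 4 + 4·x (mod 11).
For each evaluation point α_i, compute m(α_i) mod 11:
  α_1 = 7: Horner steps 4 → 10, so m(7) = 10.
  α_2 = 5: Horner steps 4 → 2, so m(5) = 2.
  α_3 = 1: Horner steps 4 → 8, so m(1) = 8.
  α_4 = 3: Horner steps 4 → 5, so m(3) = 5.
  α_5 = 6: Horner steps 4 → 6, so m(6) = 6.
Codeword c = [10, 2, 8, 5, 6] ∈ F_11^5.


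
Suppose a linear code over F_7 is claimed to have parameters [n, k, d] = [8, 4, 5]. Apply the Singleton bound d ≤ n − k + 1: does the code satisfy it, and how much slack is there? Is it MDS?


Singleton RHS = n − k + 1 = 5, slack = 0, bound satisfied, MDS.

Singleton bound: d ≤ n − k + 1.
Here n = 8, k = 4, so n − k + 1 = 5.
Given d = 5, check d ≤ 5: YES.
Slack = (n − k + 1) − d = 0.
The code is MDS (slack = 0).
Description: the claimed parameters are [8, 4, 5]_7; such a code would be MDS (meets Singleton bound).


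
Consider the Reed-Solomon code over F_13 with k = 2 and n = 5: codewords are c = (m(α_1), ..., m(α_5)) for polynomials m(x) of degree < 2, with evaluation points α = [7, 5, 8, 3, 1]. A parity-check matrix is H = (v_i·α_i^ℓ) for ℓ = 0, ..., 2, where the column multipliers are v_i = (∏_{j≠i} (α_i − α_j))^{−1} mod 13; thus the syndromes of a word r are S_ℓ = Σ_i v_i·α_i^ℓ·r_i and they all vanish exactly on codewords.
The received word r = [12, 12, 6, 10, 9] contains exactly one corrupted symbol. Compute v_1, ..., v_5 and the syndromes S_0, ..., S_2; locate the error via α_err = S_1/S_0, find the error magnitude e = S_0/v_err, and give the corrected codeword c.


S = (3, 2, 10), error at position 2, error magnitude e = 1, c = [12, 11, 6, 10, 9].

Step 1: column multipliers v_i = (∏_{j≠i}(α_i − α_j))^{−1} mod 13.
  i = 1 (α = 7): (7−5)(7−8)(7−3)(7−1) = 2·(−1)·4·6 = −48 ≡ 4, so v_1 = 4^{−1} = 10 (mod 13).
  i = 2 (α = 5): (5−7)(5−8)(5−3)(5−1) = (−2)·(−3)·2·4 = 48 ≡ 9, so v_2 = 9^{−1} = 3 (mod 13).
  i = 3 (α = 8): (8−7)(8−5)(8−3)(8−1) = 1·3·5·7 = 105 ≡ 1, so v_3 = 1^{−1} = 1 (mod 13).
  i = 4 (α = 3): (3−7)(3−5)(3−8)(3−1) = (−4)·(−2)·(−5)·2 = −80 ≡ 11, so v_4 = 11^{−1} = 6 (mod 13).
  i = 5 (α = 1): (1−7)(1−5)(1−8)(1−3) = (−6)·(−4)·(−7)·(−2) = 336 ≡ 11, so v_5 = 11^{−1} = 6 (mod 13).
  v = [10, 3, 1, 6, 6].
Step 2: syndromes of r = [12, 12, 6, 10, 9] (all sums mod 13).
  S_0 = Σ v_i r_i = 10·12 + 3·12 + 1·6 + 6·10 + 6·9 = 276 ≡ 3.
  S_1 = Σ v_i α_i r_i = 10·7·12 + 3·5·12 + 1·8·6 + 6·3·10 + 6·1·9 = 1302 ≡ 2.
  α_i^2 mod 13 = [10, 12, 12, 9, 1].
  S_2 = Σ v_i α_i^2 r_i = 10·10·12 + 3·12·12 + 1·12·6 + 6·9·10 + 6·1·9 = 2298 ≡ 10.
  S = (3, 2, 10) ≠ 0, so r is not a codeword (an error is present).
Step 3: locate the error. For a single error e at position i, S_ℓ = v_i·e·α_i^ℓ, so α_err = S_1/S_0.
  S_0^{−1} = 3^{−1} = 9 (mod 13), so α_err = 2·9 = 18 ≡ 5 = α_2. Error position i = 2.
  Consistency check: S_2/S_1 = 10·7 = 70 ≡ 5 = α_err ✓ (single-error assumption holds).
Step 4: error magnitude e = S_0/v_2 = S_0·∏_{j≠2}(α_2 − α_j) = 3·9 = 27 ≡ 1 (mod 13).
Step 5: correct position 2: c_2 = r_2 − e = 12 − 1 ≡ 11 (mod 13). Hence c = [12, 11, 6, 10, 9].
  Check: interpolating c through the α_i gives m(x) = 2 + 7·x (degree < 2) with m(α_i) = c_i for every i, so c is indeed a codeword.


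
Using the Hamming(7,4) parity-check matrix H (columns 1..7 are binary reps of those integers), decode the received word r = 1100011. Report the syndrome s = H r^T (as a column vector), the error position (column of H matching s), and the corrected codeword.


s = (0, 1, 0)^T, error position = 2, corrected codeword c = 1000011

Compute s = H r^T mod 2 one row at a time:
  s_1 = 0 + 0 + 1 + 1 = 2 ≡ 0 (mod 2).
  s_2 = 1 + 0 + 1 + 1 = 3 ≡ 1 (mod 2).
  s_3 = 1 + 0 + 0 + 1 = 2 ≡ 0 (mod 2).
s = (0, 1, 0)^T — this equals column 2 of H (binary 010), so error is at position 2.
Correct: flip bit 2 of r = 1100011 to get c = 1000011.


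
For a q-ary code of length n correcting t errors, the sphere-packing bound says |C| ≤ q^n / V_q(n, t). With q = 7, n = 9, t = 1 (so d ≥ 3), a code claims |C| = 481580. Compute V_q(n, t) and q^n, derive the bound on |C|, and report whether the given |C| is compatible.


V_q(n, t) = 55, q^n = 40353607, Hamming bound = 733701, |C| = 481580 ≤ bound (satisfied).

Step 1: Compute V_q(n, t) = Σ_{j=0}^1 C(n, j) (q−1)^j.
  j = 0: C(9,0)·(6)^0 = 1·1 = 1.
  j = 1: C(9,1)·(6)^1 = 9·6 = 54.
  V_q(n, t) = 1 + 54 = 55.
Step 2: q^n = 7^9 = 40353607.
Step 3: Hamming bound ⌊q^n / V_q(n,t)⌋ = ⌊40353607/55⌋ = 733701.
Step 4: Compare |C| = 481580 to 733701: satisfied.
The claimed |C| lies below the Hamming bound.


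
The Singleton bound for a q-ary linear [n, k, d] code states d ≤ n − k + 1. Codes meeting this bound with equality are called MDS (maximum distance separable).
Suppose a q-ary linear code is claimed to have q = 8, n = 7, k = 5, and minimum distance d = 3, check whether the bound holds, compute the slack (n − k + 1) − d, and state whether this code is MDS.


Singleton RHS = n − k + 1 = 3, slack = 0, bound satisfied, MDS.

Singleton bound: d ≤ n − k + 1.
Here n = 7, k = 5, so n − k + 1 = 3.
Given d = 3, check d ≤ 3: YES.
Slack = (n − k + 1) − d = 0.
The code is MDS (slack = 0).
Description: the claimed parameters are [7, 5, 3]_8; such a code would be MDS (meets Singleton bound).


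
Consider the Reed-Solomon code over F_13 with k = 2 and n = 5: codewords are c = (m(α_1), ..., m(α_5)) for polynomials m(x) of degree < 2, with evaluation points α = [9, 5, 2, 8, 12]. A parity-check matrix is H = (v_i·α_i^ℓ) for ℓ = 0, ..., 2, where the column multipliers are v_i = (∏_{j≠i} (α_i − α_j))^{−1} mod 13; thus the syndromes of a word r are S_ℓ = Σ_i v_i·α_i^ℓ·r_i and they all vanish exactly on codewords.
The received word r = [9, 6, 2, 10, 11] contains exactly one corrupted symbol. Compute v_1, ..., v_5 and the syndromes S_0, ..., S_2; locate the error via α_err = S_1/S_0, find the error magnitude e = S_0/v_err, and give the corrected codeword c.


S = (4, 10, 12), error at position 1, error magnitude e = 2, c = [7, 6, 2, 10, 11].

Step 1: column multipliers v_i = (∏_{j≠i}(α_i − α_j))^{−1} mod 13.
  i = 1 (α = 9): (9−5)(9−2)(9−8)(9−12) = 4·7·1·(−3) = −84 ≡ 7, so v_1 = 7^{−1} = 2 (mod 13).
  i = 2 (α = 5): (5−9)(5−2)(5−8)(5−12) = (−4)·3·(−3)·(−7) = −252 ≡ 8, so v_2 = 8^{−1} = 5 (mod 13).
  i = 3 (α = 2): (2−9)(2−5)(2−8)(2−12) = (−7)·(−3)·(−6)·(−10) = 1260 ≡ 12, so v_3 = 12^{−1} = 12 (mod 13).
  i = 4 (α = 8): (8−9)(8−5)(8−2)(8−12) = (−1)·3·6·(−4) = 72 ≡ 7, so v_4 = 7^{−1} = 2 (mod 13).
  i = 5 (α = 12): (12−9)(12−5)(12−2)(12−8) = 3·7·10·4 = 840 ≡ 8, so v_5 = 8^{−1} = 5 (mod 13).
  v = [2, 5, 12, 2, 5].
Step 2: syndromes of r = [9, 6, 2, 10, 11] (all sums mod 13).
  S_0 = Σ v_i r_i = 2·9 + 5·6 + 12·2 + 2·10 + 5·11 = 147 ≡ 4.
  S_1 = Σ v_i α_i r_i = 2·9·9 + 5·5·6 + 12·2·2 + 2·8·10 + 5·12·11 = 1180 ≡ 10.
  α_i^2 mod 13 = [3, 12, 4, 12, 1].
  S_2 = Σ v_i α_i^2 r_i = 2·3·9 + 5·12·6 + 12·4·2 + 2·12·10 + 5·1·11 = 805 ≡ 12.
  S = (4, 10, 12) ≠ 0, so r is not a codeword (an error is present).
Step 3: locate the error. For a single error e at position i, S_ℓ = v_i·e·α_i^ℓ, so α_err = S_1/S_0.
  S_0^{−1} = 4^{−1} = 10 (mod 13), so α_err = 10·10 = 100 ≡ 9 = α_1. Error position i = 1.
  Consistency check: S_2/S_1 = 12·4 = 48 ≡ 9 = α_err ✓ (single-error assumption holds).
Step 4: error magnitude e = S_0/v_1 = S_0·∏_{j≠1}(α_1 − α_j) = 4·7 = 28 ≡ 2 (mod 13).
Step 5: correct position 1: c_1 = r_1 − e = 9 − 2 ≡ 7 (mod 13). Hence c = [7, 6, 2, 10, 11].
  Check: interpolating c through the α_i gives m(x) = 8 + 10·x (degree < 2) with m(α_i) = c_i for every i, so c is indeed a codeword.


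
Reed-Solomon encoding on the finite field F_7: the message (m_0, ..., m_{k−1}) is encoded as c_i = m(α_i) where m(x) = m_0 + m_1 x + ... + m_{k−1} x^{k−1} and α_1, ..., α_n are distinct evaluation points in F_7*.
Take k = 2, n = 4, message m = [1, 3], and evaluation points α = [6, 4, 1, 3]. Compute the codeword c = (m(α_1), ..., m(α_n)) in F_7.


c = [5, 6, 4, 3]

Message polynomial: m(x) = 1 + 3·x (mod 7).
For each evaluation point α_i, compute m(α_i) mod 7:
  α_1 = 6: Horner steps 3 → 5, so m(6) = 5.
  α_2 = 4: Horner steps 3 → 6, so m(4) = 6.
  α_3 = 1: Horner steps 3 → 4, so m(1) = 4.
  α_4 = 3: Horner steps 3 → 3, so m(3) = 3.
Codeword c = [5, 6, 4, 3] ∈ F_7^4.


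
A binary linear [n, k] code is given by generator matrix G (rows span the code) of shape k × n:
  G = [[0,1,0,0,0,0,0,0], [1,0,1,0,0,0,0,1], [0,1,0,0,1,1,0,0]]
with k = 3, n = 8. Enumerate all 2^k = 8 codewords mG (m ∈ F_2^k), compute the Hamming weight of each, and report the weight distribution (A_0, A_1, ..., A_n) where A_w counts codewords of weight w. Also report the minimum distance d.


Weight distribution: A_0 = 1, A_1 = 1, A_2 = 1, A_3 = 2, A_4 = 1, A_5 = 1, A_6 = 1. Minimum distance d = 1.

Enumerate all 2^3 = 8 messages m ∈ F_2^3.
For each, compute codeword c = mG in F_2^8, then tally its weight.
  m = 000 → c = 00000000, weight = 0.
  m = 100 → c = 01000000, weight = 1.
  m = 010 → c = 10100001, weight = 3.
  m = 110 → c = 11100001, weight = 4.
  m = 001 → c = 01001100, weight = 3.
  m = 101 → c = 00001100, weight = 2.
  m = 011 → c = 11101101, weight = 6.
  m = 111 → c = 10101101, weight = 5.
Tally weights:
  weight 0: 1 codewords.
  weight 1: 1 codewords.
  weight 2: 1 codewords.
  weight 3: 2 codewords.
  weight 4: 1 codewords.
  weight 5: 1 codewords.
  weight 6: 1 codewords.
Minimum distance d = smallest w > 0 with A_w > 0 = 1.
Sanity: Σ A_w = 8 = 2^3 = 8 ✓.


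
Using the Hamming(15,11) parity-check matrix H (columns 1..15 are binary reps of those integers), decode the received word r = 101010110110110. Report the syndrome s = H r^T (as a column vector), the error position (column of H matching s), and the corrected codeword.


s = (1, 0, 1, 0)^T, error position = 10, corrected codeword c = 101010110010110

Compute s = H r^T mod 2 one row at a time:
  s_1 = 1 + 0 + 1 + 1 + 0 + 1 + 1 + 0 = 5 ≡ 1 (mod 2).
  s_2 = 0 + 1 + 0 + 1 + 0 + 1 + 1 + 0 = 4 ≡ 0 (mod 2).
  s_3 = 0 + 1 + 0 + 1 + 1 + 1 + 1 + 0 = 5 ≡ 1 (mod 2).
  s_4 = 1 + 1 + 1 + 1 + 0 + 1 + 1 + 0 = 6 ≡ 0 (mod 2).
s = (1, 0, 1, 0)^T — this equals column 10 of H (binary 1010), so error is at position 10.
Correct: flip bit 10 of r = 101010110110110 to get c = 101010110010110.


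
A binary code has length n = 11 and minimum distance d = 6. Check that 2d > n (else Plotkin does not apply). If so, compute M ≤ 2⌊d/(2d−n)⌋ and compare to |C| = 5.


Plotkin bound M ≤ 12; given |C| = 5 ≤ bound (satisfied).

Check applicability: 2d = 12, n = 11.
2d − n = 1 > 0, so Plotkin applies.
Compute d/(2d−n) = 6/1 ≈ 6.0000.
⌊d/(2d−n)⌋ = 6.
Plotkin bound: M ≤ 2·6 = 12.
Given |C| = 5, check: satisfied.
This |C| is below the Plotkin bound.


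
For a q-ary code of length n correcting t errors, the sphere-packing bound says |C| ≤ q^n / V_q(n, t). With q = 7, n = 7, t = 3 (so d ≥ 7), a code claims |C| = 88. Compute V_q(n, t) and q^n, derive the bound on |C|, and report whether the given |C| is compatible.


V_q(n, t) = 8359, q^n = 823543, Hamming bound = 98, |C| = 88 ≤ bound (satisfied).

Step 1: Compute V_q(n, t) = Σ_{j=0}^3 C(n, j) (q−1)^j.
  j = 0: C(7,0)·(6)^0 = 1·1 = 1.
  j = 1: C(7,1)·(6)^1 = 7·6 = 42.
  j = 2: C(7,2)·(6)^2 = 21·36 = 756.
  j = 3: C(7,3)·(6)^3 = 35·216 = 7560.
  V_q(n, t) = 1 + 42 + 756 + 7560 = 8359.
Step 2: q^n = 7^7 = 823543.
Step 3: Hamming bound ⌊q^n / V_q(n,t)⌋ = ⌊823543/8359⌋ = 98.
Step 4: Compare |C| = 88 to 98: satisfied.
The claimed |C| lies below the Hamming bound.


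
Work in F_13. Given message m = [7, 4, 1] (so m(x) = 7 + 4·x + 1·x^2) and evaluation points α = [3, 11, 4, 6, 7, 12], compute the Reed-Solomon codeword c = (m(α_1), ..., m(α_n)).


c = [2, 3, 0, 2, 6, 4]

Message polynomial: m(x) = 7 + 4·x + 1·x^2 (mod 13).
For each evaluation point α_i, compute m(α_i) mod 13:
  α_1 = 3: Horner steps 1 → 7 → 2, so m(3) = 2.
  α_2 = 11: Horner steps 1 → 2 → 3, so m(11) = 3.
  α_3 = 4: Horner steps 1 → 8 → 0, so m(4) = 0.
  α_4 = 6: Horner steps 1 → 10 → 2, so m(6) = 2.
  α_5 = 7: Horner steps 1 → 11 → 6, so m(7) = 6.
  α_6 = 12: Horner steps 1 → 3 → 4, so m(12) = 4.
Codeword c = [2, 3, 0, 2, 6, 4] ∈ F_13^6.


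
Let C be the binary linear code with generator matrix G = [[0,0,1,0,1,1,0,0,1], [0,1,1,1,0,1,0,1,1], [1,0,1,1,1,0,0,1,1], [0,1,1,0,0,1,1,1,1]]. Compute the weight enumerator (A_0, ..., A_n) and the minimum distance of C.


Weight distribution: A_0 = 1, A_2 = 1, A_4 = 7, A_6 = 7. Minimum distance d = 2.

Enumerate all 2^4 = 16 messages m ∈ F_2^4.
For each, compute codeword c = mG in F_2^9, then tally its weight.
  m = 0000 → c = 000000000, weight = 0.
  m = 1000 → c = 001011001, weight = 4.
  m = 0100 → c = 011101011, weight = 6.
  m = 1100 → c = 010110010, weight = 4.
  m = 0010 → c = 101110011, weight = 6.
  m = 1010 → c = 100101010, weight = 4.
  m = 0110 → c = 110011000, weight = 4.
  m = 1110 → c = 111000001, weight = 4.
  m = 0001 → c = 011001111, weight = 6.
  m = 1001 → c = 010010110, weight = 4.
  m = 0101 → c = 000100100, weight = 2.
  m = 1101 → c = 001111101, weight = 6.
  m = 0011 → c = 110111100, weight = 6.
  m = 1011 → c = 111100101, weight = 6.
  m = 0111 → c = 101010111, weight = 6.
  m = 1111 → c = 100001110, weight = 4.
Tally weights:
  weight 0: 1 codewords.
  weight 2: 1 codewords.
  weight 4: 7 codewords.
  weight 6: 7 codewords.
Minimum distance d = smallest w > 0 with A_w > 0 = 2.
Sanity: Σ A_w = 16 = 2^4 = 16 ✓.


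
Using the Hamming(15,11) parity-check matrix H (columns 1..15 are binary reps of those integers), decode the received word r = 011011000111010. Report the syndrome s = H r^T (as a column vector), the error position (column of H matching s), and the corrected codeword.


s = (0, 0, 0, 1)^T, error position = 1, corrected codeword c = 111011000111010

Compute s = H r^T mod 2 one row at a time:
  s_1 = 0 + 0 + 1 + 1 + 1 + 0 + 1 + 0 = 4 ≡ 0 (mod 2).
  s_2 = 0 + 1 + 1 + 0 + 1 + 0 + 1 + 0 = 4 ≡ 0 (mod 2).
  s_3 = 1 + 1 + 1 + 0 + 1 + 1 + 1 + 0 = 6 ≡ 0 (mod 2).
  s_4 = 0 + 1 + 1 + 0 + 0 + 1 + 0 + 0 = 3 ≡ 1 (mod 2).
s = (0, 0, 0, 1)^T — this equals column 1 of H (binary 0001), so error is at position 1.
Correct: flip bit 1 of r = 011011000111010 to get c = 111011000111010.


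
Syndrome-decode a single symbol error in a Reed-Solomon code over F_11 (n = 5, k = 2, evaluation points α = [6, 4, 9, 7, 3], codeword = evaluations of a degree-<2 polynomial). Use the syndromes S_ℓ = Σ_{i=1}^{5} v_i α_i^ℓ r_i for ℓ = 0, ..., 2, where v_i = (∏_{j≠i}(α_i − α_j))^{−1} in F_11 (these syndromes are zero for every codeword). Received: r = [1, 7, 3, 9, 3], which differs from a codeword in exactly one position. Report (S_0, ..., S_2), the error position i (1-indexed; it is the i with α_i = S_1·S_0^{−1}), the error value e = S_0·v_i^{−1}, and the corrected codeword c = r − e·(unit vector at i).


S = (8, 2, 6), error at position 5, error magnitude e = 4, c = [1, 7, 3, 9, 10].

Step 1: column multipliers v_i = (∏_{j≠i}(α_i − α_j))^{−1} mod 11.
  i = 1 (α = 6): (6−4)(6−9)(6−7)(6−3) = 2·(−3)·(−1)·3 = 18 ≡ 7, so v_1 = 7^{−1} = 8 (mod 11).
  i = 2 (α = 4): (4−6)(4−9)(4−7)(4−3) = (−2)·(−5)·(−3)·1 = −30 ≡ 3, so v_2 = 3^{−1} = 4 (mod 11).
  i = 3 (α = 9): (9−6)(9−4)(9−7)(9−3) = 3·5·2·6 = 180 ≡ 4, so v_3 = 4^{−1} = 3 (mod 11).
  i = 4 (α = 7): (7−6)(7−4)(7−9)(7−3) = 1·3·(−2)·4 = −24 ≡ 9, so v_4 = 9^{−1} = 5 (mod 11).
  i = 5 (α = 3): (3−6)(3−4)(3−9)(3−7) = (−3)·(−1)·(−6)·(−4) = 72 ≡ 6, so v_5 = 6^{−1} = 2 (mod 11).
  v = [8, 4, 3, 5, 2].
Step 2: syndromes of r = [1, 7, 3, 9, 3] (all sums mod 11).
  S_0 = Σ v_i r_i = 8·1 + 4·7 + 3·3 + 5·9 + 2·3 = 96 ≡ 8.
  S_1 = Σ v_i α_i r_i = 8·6·1 + 4·4·7 + 3·9·3 + 5·7·9 + 2·3·3 = 574 ≡ 2.
  α_i^2 mod 11 = [3, 5, 4, 5, 9].
  S_2 = Σ v_i α_i^2 r_i = 8·3·1 + 4·5·7 + 3·4·3 + 5·5·9 + 2·9·3 = 479 ≡ 6.
  S = (8, 2, 6) ≠ 0, so r is not a codeword (an error is present).
Step 3: locate the error. For a single error e at position i, S_ℓ = v_i·e·α_i^ℓ, so α_err = S_1/S_0.
  S_0^{−1} = 8^{−1} = 7 (mod 11), so α_err = 2·7 = 14 ≡ 3 = α_5. Error position i = 5.
  Consistency check: S_2/S_1 = 6·6 = 36 ≡ 3 = α_err ✓ (single-error assumption holds).
Step 4: error magnitude e = S_0/v_5 = S_0·∏_{j≠5}(α_5 − α_j) = 8·6 = 48 ≡ 4 (mod 11).
Step 5: correct position 5: c_5 = r_5 − e = 3 − 4 ≡ 10 (mod 11). Hence c = [1, 7, 3, 9, 10].
  Check: interpolating c through the α_i gives m(x) = 8 + 8·x (degree < 2) with m(α_i) = c_i for every i, so c is indeed a codeword.


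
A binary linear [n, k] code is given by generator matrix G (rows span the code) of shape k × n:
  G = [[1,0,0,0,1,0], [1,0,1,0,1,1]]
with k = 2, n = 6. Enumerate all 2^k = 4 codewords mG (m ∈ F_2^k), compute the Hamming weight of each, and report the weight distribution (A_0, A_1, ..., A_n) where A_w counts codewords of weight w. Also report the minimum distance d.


Weight distribution: A_0 = 1, A_2 = 2, A_4 = 1. Minimum distance d = 2.

Enumerate all 2^2 = 4 messages m ∈ F_2^2.
For each, compute codeword c = mG in F_2^6, then tally its weight.
  m = 00 → c = 000000, weight = 0.
  m = 10 → c = 100010, weight = 2.
  m = 01 → c = 101011, weight = 4.
  m = 11 → c = 001001, weight = 2.
Tally weights:
  weight 0: 1 codewords.
  weight 2: 2 codewords.
  weight 4: 1 codewords.
Minimum distance d = smallest w > 0 with A_w > 0 = 2.
Sanity: Σ A_w = 4 = 2^2 = 4 ✓.


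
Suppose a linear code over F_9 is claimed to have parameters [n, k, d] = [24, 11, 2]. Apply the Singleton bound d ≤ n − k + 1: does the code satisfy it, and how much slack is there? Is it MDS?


Singleton RHS = n − k + 1 = 14, slack = 12, bound satisfied, not MDS.

Singleton bound: d ≤ n − k + 1.
Here n = 24, k = 11, so n − k + 1 = 14.
Given d = 2, check d ≤ 14: YES.
Slack = (n − k + 1) − d = 12.
The code is NOT MDS (slack = 12 > 0).
Description: the claimed parameters are [24, 11, 2]_9; such a code would be non-MDS.


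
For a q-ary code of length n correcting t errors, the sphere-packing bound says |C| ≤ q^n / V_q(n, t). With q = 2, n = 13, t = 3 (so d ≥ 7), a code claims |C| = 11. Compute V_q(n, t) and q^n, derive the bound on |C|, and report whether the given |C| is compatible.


V_q(n, t) = 378, q^n = 8192, Hamming bound = 21, |C| = 11 ≤ bound (satisfied).

Step 1: Compute V_q(n, t) = Σ_{j=0}^3 C(n, j) (q−1)^j.
  j = 0: C(13,0)·(1)^0 = 1·1 = 1.
  j = 1: C(13,1)·(1)^1 = 13·1 = 13.
  j = 2: C(13,2)·(1)^2 = 78·1 = 78.
  j = 3: C(13,3)·(1)^3 = 286·1 = 286.
  V_q(n, t) = 1 + 13 + 78 + 286 = 378.
Step 2: q^n = 2^13 = 8192.
Step 3: Hamming bound ⌊q^n / V_q(n,t)⌋ = ⌊8192/378⌋ = 21.
Step 4: Compare |C| = 11 to 21: satisfied.
The claimed |C| lies below the Hamming bound.


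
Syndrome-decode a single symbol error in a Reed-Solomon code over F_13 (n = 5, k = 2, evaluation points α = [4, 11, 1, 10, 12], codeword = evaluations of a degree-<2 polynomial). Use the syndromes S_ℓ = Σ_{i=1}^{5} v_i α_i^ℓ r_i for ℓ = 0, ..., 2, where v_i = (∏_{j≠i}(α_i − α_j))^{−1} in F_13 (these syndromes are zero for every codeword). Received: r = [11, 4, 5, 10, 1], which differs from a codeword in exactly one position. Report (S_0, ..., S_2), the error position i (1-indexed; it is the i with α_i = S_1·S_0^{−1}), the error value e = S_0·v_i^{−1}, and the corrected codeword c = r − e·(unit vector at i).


S = (12, 2, 9), error at position 2, error magnitude e = 5, c = [11, 12, 5, 10, 1].

Step 1: column multipliers v_i = (∏_{j≠i}(α_i − α_j))^{−1} mod 13.
  i = 1 (α = 4): (4−11)(4−1)(4−10)(4−12) = (−7)·3·(−6)·(−8) = −1008 ≡ 6, so v_1 = 6^{−1} = 11 (mod 13).
  i = 2 (α = 11): (11−4)(11−1)(11−10)(11−12) = 7·10·1·(−1) = −70 ≡ 8, so v_2 = 8^{−1} = 5 (mod 13).
  i = 3 (α = 1): (1−4)(1−11)(1−10)(1−12) = (−3)·(−10)·(−9)·(−11) = 2970 ≡ 6, so v_3 = 6^{−1} = 11 (mod 13).
  i = 4 (α = 10): (10−4)(10−11)(10−1)(10−12) = 6·(−1)·9·(−2) = 108 ≡ 4, so v_4 = 4^{−1} = 10 (mod 13).
  i = 5 (α = 12): (12−4)(12−11)(12−1)(12−10) = 8·1·11·2 = 176 ≡ 7, so v_5 = 7^{−1} = 2 (mod 13).
  v = [11, 5, 11, 10, 2].
Step 2: syndromes of r = [11, 4, 5, 10, 1] (all sums mod 13).
  S_0 = Σ v_i r_i = 11·11 + 5·4 + 11·5 + 10·10 + 2·1 = 298 ≡ 12.
  S_1 = Σ v_i α_i r_i = 11·4·11 + 5·11·4 + 11·1·5 + 10·10·10 + 2·12·1 = 1783 ≡ 2.
  α_i^2 mod 13 = [3, 4, 1, 9, 1].
  S_2 = Σ v_i α_i^2 r_i = 11·3·11 + 5·4·4 + 11·1·5 + 10·9·10 + 2·1·1 = 1400 ≡ 9.
  S = (12, 2, 9) ≠ 0, so r is not a codeword (an error is present).
Step 3: locate the error. For a single error e at position i, S_ℓ = v_i·e·α_i^ℓ, so α_err = S_1/S_0.
  S_0^{−1} = 12^{−1} = 12 (mod 13), so α_err = 2·12 = 24 ≡ 11 = α_2. Error position i = 2.
  Consistency check: S_2/S_1 = 9·7 = 63 ≡ 11 = α_err ✓ (single-error assumption holds).
Step 4: error magnitude e = S_0/v_2 = S_0·∏_{j≠2}(α_2 − α_j) = 12·8 = 96 ≡ 5 (mod 13).
Step 5: correct position 2: c_2 = r_2 − e = 4 − 5 ≡ 12 (mod 13). Hence c = [11, 12, 5, 10, 1].
  Check: interpolating c through the α_i gives m(x) = 3 + 2·x (degree < 2) with m(α_i) = c_i for every i, so c is indeed a codeword.


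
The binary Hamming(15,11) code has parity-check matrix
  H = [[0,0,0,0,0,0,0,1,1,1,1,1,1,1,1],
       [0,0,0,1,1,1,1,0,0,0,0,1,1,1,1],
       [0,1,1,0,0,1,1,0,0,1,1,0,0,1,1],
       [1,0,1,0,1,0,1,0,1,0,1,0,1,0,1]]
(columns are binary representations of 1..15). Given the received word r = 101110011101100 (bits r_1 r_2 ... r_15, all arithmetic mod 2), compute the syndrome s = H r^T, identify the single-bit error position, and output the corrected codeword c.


s = (1, 0, 0, 1)^T, error position = 9, corrected codeword c = 101110010101100

Compute s = H r^T mod 2 one row at a time:
  s_1 = 1 + 1 + 1 + 0 + 1 + 1 + 0 + 0 = 5 ≡ 1 (mod 2).
  s_2 = 1 + 1 + 0 + 0 + 1 + 1 + 0 + 0 = 4 ≡ 0 (mod 2).
  s_3 = 0 + 1 + 0 + 0 + 1 + 0 + 0 + 0 = 2 ≡ 0 (mod 2).
  s_4 = 1 + 1 + 1 + 0 + 1 + 0 + 1 + 0 = 5 ≡ 1 (mod 2).
s = (1, 0, 0, 1)^T — this equals column 9 of H (binary 1001), so error is at position 9.
Correct: flip bit 9 of r = 101110011101100 to get c = 101110010101100.


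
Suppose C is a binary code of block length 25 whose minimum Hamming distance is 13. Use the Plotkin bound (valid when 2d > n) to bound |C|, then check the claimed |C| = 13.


Plotkin bound M ≤ 26; given |C| = 13 ≤ bound (satisfied).

Check applicability: 2d = 26, n = 25.
2d − n = 1 > 0, so Plotkin applies.
Compute d/(2d−n) = 13/1 ≈ 13.0000.
⌊d/(2d−n)⌋ = 13.
Plotkin bound: M ≤ 2·13 = 26.
Given |C| = 13, check: satisfied.
This |C| is below the Plotkin bound.


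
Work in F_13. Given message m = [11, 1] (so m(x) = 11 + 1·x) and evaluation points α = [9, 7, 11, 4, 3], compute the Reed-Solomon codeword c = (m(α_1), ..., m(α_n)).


c = [7, 5, 9, 2, 1]

Message polynomial: m(x) = 11 + 1·x (mod 13).
For each evaluation point α_i, compute m(α_i) mod 13:
  α_1 = 9: Horner steps 1 → 7, so m(9) = 7.
  α_2 = 7: Horner steps 1 → 5, so m(7) = 5.
  α_3 = 11: Horner steps 1 → 9, so m(11) = 9.
  α_4 = 4: Horner steps 1 → 2, so m(4) = 2.
  α_5 = 3: Horner steps 1 → 1, so m(3) = 1.
Codeword c = [7, 5, 9, 2, 1] ∈ F_13^5.


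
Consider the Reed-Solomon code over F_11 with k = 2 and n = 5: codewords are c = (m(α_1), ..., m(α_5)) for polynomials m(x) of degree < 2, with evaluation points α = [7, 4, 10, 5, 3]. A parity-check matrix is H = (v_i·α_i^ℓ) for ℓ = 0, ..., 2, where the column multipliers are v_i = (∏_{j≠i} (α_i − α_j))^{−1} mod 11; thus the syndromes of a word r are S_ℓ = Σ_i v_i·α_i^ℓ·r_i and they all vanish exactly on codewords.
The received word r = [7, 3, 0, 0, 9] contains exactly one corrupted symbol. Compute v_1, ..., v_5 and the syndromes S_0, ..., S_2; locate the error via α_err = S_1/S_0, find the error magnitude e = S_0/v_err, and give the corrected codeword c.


S = (4, 9, 1), error at position 4, error magnitude e = 3, c = [7, 3, 0, 8, 9].

Step 1: column multipliers v_i = (∏_{j≠i}(α_i − α_j))^{−1} mod 11.
  i = 1 (α = 7): (7−4)(7−10)(7−5)(7−3) = 3·(−3)·2·4 = −72 ≡ 5, so v_1 = 5^{−1} = 9 (mod 11).
  i = 2 (α = 4): (4−7)(4−10)(4−5)(4−3) = (−3)·(−6)·(−1)·1 = −18 ≡ 4, so v_2 = 4^{−1} = 3 (mod 11).
  i = 3 (α = 10): (10−7)(10−4)(10−5)(10−3) = 3·6·5·7 = 630 ≡ 3, so v_3 = 3^{−1} = 4 (mod 11).
  i = 4 (α = 5): (5−7)(5−4)(5−10)(5−3) = (−2)·1·(−5)·2 = 20 ≡ 9, so v_4 = 9^{−1} = 5 (mod 11).
  i = 5 (α = 3): (3−7)(3−4)(3−10)(3−5) = (−4)·(−1)·(−7)·(−2) = 56 ≡ 1, so v_5 = 1^{−1} = 1 (mod 11).
  v = [9, 3, 4, 5, 1].
Step 2: syndromes of r = [7, 3, 0, 0, 9] (all sums mod 11).
  S_0 = Σ v_i r_i = 9·7 + 3·3 + 4·0 + 5·0 + 1·9 = 81 ≡ 4.
  S_1 = Σ v_i α_i r_i = 9·7·7 + 3·4·3 + 4·10·0 + 5·5·0 + 1·3·9 = 504 ≡ 9.
  α_i^2 mod 11 = [5, 5, 1, 3, 9].
  S_2 = Σ v_i α_i^2 r_i = 9·5·7 + 3·5·3 + 4·1·0 + 5·3·0 + 1·9·9 = 441 ≡ 1.
  S = (4, 9, 1) ≠ 0, so r is not a codeword (an error is present).
Step 3: locate the error. For a single error e at position i, S_ℓ = v_i·e·α_i^ℓ, so α_err = S_1/S_0.
  S_0^{−1} = 4^{−1} = 3 (mod 11), so α_err = 9·3 = 27 ≡ 5 = α_4. Error position i = 4.
  Consistency check: S_2/S_1 = 1·5 = 5 ≡ 5 = α_err ✓ (single-error assumption holds).
Step 4: error magnitude e = S_0/v_4 = S_0·∏_{j≠4}(α_4 − α_j) = 4·9 = 36 ≡ 3 (mod 11).
Step 5: correct position 4: c_4 = r_4 − e = 0 − 3 ≡ 8 (mod 11). Hence c = [7, 3, 0, 8, 9].
  Check: interpolating c through the α_i gives m(x) = 5 + 5·x (degree < 2) with m(α_i) = c_i for every i, so c is indeed a codeword.
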